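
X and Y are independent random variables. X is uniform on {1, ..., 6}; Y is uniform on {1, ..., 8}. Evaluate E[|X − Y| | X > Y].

7/3

P(X > Y) = 5/16.
Summing |X−Y|·P(x,y) over outcomes with X > Y gives 35/48.
E[|X − Y| | X > Y] = (35/48) / (5/16) = 7/3.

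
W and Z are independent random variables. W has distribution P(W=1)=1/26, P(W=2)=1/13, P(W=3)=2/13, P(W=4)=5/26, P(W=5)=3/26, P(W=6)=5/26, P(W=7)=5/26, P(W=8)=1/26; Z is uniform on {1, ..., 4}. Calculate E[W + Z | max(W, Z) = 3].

P(max(W, Z) = 3) = 15/104.
Summing (W+Z)·P(x,y) over outcomes with max(W, Z) = 3 gives 37/52.
E[W + Z | max(W, Z) = 3] = (37/52) / (15/104) = 74/15.

74/15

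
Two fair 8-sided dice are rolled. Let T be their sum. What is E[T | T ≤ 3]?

P(T ≤ 3) = 3/64.
Σ over the event: 2·1/64 + 3·1/32 = 1/8.
E[T | T ≤ 3] = (1/8) / (3/64) = 8/3.

8/3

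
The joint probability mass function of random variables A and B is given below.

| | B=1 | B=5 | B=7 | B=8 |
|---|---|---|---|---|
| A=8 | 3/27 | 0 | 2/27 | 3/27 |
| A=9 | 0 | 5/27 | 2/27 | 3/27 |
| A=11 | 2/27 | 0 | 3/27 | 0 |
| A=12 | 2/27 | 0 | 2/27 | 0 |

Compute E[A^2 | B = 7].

941/9

P(B = 7) = 1/3.
Summing A^2·P(A=x,B=y) over the conditioning event gives 941/27.
E[A^2 | B = 7] = (941/27) / (1/3) = 941/9.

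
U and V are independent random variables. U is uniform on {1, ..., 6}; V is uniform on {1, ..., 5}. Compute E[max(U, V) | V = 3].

Outcomes with V = 3: (1,3), (2,3), (3,3), (4,3), (5,3), (6,3), each with probability 1/30.
E[max(U, V) | V = 3] = (3 + 3 + 3 + 4 + 5 + 6) / 6 = 4.

4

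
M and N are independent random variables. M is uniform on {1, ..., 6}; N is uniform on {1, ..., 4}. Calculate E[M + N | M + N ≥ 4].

P(M + N ≥ 4) = 7/8.
Summing (M+N)·P(x,y) over outcomes with M + N ≥ 4 gives 17/3.
E[M + N | M + N ≥ 4] = (17/3) / (7/8) = 136/21.

136/21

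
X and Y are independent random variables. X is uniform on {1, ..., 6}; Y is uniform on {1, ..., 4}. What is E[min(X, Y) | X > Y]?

15/7

P(X > Y) = 7/12.
Summing min(X,Y)·P(x,y) over outcomes with X > Y gives 5/4.
E[min(X, Y) | X > Y] = (5/4) / (7/12) = 15/7.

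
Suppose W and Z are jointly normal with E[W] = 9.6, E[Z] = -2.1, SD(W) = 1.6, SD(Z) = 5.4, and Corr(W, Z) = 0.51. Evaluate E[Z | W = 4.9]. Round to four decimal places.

The regression of Z on W has slope ρ·σ_Z/σ_W and passes through (μ_W, μ_Z).
E[Z | W=4.9] = -2.1 + (0.51)·(5.4/1.6)·(4.9 − (9.6)) = -2.1 + (1.72125)·(-4.7) = -10.1899.

-10.1899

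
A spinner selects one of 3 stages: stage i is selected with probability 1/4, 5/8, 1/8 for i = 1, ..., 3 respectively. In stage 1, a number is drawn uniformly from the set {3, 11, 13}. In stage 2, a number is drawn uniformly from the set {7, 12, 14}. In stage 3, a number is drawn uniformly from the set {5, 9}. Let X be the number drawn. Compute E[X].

E[X | stage 1] = (3+11+13)/3 = 9.
E[X | stage 2] = (7+12+14)/3 = 11.
E[X | stage 3] = (5+9)/2 = 7.
E[X] = (1/4)·(9) + (5/8)·(11) + (1/8)·(7) = 10.

10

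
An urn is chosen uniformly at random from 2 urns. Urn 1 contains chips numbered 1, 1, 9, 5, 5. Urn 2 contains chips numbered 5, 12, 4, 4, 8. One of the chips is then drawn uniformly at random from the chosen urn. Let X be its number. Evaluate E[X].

E[X | urn 1] = (1+1+9+5+5)/5 = 21/5.
E[X | urn 2] = (5+12+4+4+8)/5 = 33/5.
By the law of total expectation,
E[X] = (1/2)·(21/5) + (1/2)·(33/5) = 27/5.

27/5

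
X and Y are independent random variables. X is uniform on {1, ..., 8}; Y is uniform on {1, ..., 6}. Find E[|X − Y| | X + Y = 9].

10/3

Outcomes with X + Y = 9: (3,6), (4,5), (5,4), (6,3), (7,2), (8,1), each with probability 1/48.
E[|X − Y| | X + Y = 9] = (3 + 1 + 1 + 3 + 5 + 7) / 6 = 10/3.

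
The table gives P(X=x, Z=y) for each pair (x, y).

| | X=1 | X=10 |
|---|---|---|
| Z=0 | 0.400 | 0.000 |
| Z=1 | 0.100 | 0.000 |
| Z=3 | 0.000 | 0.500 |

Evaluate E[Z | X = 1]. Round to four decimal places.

0.2000

P(X = 1) = 0.500.
Summing Z·P(X=x,Z=y) over the conditioning event gives 0.100.
E[Z | X = 1] = (0.100) / (0.500) = 0.2000.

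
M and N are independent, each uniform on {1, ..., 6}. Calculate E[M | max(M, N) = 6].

P(max(M, N) = 6) = 11/36.
Summing M·P(x,y) over outcomes with max(M, N) = 6 gives 17/12.
E[M | max(M, N) = 6] = (17/12) / (11/36) = 51/11.

51/11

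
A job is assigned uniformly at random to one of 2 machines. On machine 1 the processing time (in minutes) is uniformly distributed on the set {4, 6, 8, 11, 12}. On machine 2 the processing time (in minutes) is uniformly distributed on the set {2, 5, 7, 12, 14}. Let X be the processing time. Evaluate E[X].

E[X | machine 1] = (4+6+8+11+12)/5 = 41/5.
E[X | machine 2] = (2+5+7+12+14)/5 = 8.
By the law of total expectation,
E[X] = (1/2)·(41/5) + (1/2)·(8) = 81/10.

81/10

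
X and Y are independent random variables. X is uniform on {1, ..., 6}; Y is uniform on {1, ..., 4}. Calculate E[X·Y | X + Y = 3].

2

Outcomes with X + Y = 3: (1,2), (2,1), each with probability 1/24.
E[X·Y | X + Y = 3] = (2 + 2) / 2 = 2.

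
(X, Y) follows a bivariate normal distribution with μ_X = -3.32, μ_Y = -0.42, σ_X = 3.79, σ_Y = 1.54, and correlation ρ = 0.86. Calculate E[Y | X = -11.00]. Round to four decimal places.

-3.1037

The regression of Y on X has slope ρ·σ_Y/σ_X and passes through (μ_X, μ_Y).
E[Y | X=-11.00] = -0.42 + (0.86)·(1.54/3.79)·(-11.00 − (-3.32)) = -0.42 + (0.349446)·(-7.68) = -3.1037.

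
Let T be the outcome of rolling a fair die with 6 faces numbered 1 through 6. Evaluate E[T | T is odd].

Given T is odd, T is equally likely to be any of {1, 3, 5}.
E[T | T is odd] = (1 + 3 + 5) / 3 = 3.

3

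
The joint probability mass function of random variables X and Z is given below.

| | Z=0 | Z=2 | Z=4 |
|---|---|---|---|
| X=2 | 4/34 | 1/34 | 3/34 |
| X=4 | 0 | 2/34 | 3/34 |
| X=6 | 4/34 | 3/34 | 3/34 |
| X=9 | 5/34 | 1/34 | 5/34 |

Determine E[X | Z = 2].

37/7

P(Z = 2) = 7/34.
Σ X·P over the event = 2·(1/34) + 4·(2/34) + 6·(3/34) + 9·(1/34) = 37/34.
E[X | Z = 2] = (37/34) / (7/34) = 37/7.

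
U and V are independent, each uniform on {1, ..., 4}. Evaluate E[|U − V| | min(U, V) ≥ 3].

P(min(U, V) ≥ 3) = 1/4.
Summing |U−V|·P(x,y) over outcomes with min(U, V) ≥ 3 gives 1/8.
E[|U − V| | min(U, V) ≥ 3] = (1/8) / (1/4) = 1/2.

1/2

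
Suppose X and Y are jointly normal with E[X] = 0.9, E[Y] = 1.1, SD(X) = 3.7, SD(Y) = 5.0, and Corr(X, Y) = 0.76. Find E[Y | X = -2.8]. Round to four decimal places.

-2.7000

E[Y | X=x] = μ_Y + ρ(σ_Y/σ_X)(x − μ_X) for jointly normal variables.
E[Y | X=-2.8] = 1.1 + (0.76)·(5.0/3.7)·(-2.8 − (0.9)) = 1.1 + (1.02703)·(-3.7) = -2.7000.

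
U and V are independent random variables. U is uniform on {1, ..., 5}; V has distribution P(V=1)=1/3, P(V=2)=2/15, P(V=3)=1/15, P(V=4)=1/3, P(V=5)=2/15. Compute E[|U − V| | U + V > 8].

7/9

P(U + V > 8) = 3/25.
Summing |U−V|·P(x,y) over outcomes with U + V > 8 gives 7/75.
E[|U − V| | U + V > 8] = (7/75) / (3/25) = 7/9.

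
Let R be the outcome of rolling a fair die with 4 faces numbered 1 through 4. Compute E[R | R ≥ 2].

Given R ≥ 2, R is equally likely to be any of {2, 3, 4}.
E[R | R ≥ 2] = (2 + 3 + 4) / 3 = 3.

3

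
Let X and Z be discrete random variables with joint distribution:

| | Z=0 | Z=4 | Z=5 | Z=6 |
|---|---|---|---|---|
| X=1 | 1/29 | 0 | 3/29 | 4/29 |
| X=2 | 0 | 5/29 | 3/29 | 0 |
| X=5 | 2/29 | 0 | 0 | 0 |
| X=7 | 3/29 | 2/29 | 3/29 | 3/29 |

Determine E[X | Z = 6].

25/7

P(Z = 6) = 7/29.
Σ X·P over the event = 1·(4/29) + 7·(3/29) = 25/29.
E[X | Z = 6] = (25/29) / (7/29) = 25/7.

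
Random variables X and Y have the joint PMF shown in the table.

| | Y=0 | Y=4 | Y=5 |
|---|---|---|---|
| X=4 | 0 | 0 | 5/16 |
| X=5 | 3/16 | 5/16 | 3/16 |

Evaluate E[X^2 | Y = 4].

25

P(Y = 4) = 5/16.
Summing X^2·P(X=x,Y=y) over the conditioning event gives 125/16.
E[X^2 | Y = 4] = (125/16) / (5/16) = 25.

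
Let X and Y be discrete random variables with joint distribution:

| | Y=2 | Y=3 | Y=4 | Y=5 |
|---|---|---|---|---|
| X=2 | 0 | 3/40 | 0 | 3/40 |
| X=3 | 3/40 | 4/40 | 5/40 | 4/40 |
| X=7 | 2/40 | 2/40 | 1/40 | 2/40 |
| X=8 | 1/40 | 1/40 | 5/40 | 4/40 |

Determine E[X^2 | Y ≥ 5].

402/13

P(Y ≥ 5) = 13/40.
Σ X^2·P over the event = 4·(3/40) + 9·(4/40) + 49·(2/40) + 64·(4/40) = 201/20.
E[X^2 | Y ≥ 5] = (201/20) / (13/40) = 402/13.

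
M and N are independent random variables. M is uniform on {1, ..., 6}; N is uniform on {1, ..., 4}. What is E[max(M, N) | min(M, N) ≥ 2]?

P(min(M, N) ≥ 2) = 5/8.
Summing max(M,N)·P(x,y) over outcomes with min(M, N) ≥ 2 gives 8/3.
E[max(M, N) | min(M, N) ≥ 2] = (8/3) / (5/8) = 64/15.

64/15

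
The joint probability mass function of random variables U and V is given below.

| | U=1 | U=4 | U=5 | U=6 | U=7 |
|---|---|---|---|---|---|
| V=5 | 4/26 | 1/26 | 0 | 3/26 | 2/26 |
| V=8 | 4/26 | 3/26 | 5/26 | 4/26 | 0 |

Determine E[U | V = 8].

65/16

P(V = 8) = 8/13.
Σ U·P over the event = 1·(4/26) + 4·(3/26) + 5·(5/26) + 6·(4/26) = 5/2.
E[U | V = 8] = (5/2) / (8/13) = 65/16.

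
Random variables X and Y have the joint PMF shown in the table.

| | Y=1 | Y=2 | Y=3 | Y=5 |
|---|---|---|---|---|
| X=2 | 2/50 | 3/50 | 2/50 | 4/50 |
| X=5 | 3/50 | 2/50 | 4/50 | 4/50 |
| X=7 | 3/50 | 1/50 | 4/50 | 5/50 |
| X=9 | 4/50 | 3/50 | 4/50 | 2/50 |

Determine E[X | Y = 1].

19/3

P(Y = 1) = 6/25.
Σ X·P over the event = 2·(2/50) + 5·(3/50) + 7·(3/50) + 9·(4/50) = 38/25.
E[X | Y = 1] = (38/25) / (6/25) = 19/3.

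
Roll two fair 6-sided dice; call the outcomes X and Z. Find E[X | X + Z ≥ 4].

P(X + Z ≥ 4) = 11/12.
Summing X·P(x,y) over outcomes with X + Z ≥ 4 gives 61/18.
E[X | X + Z ≥ 4] = (61/18) / (11/12) = 122/33.

122/33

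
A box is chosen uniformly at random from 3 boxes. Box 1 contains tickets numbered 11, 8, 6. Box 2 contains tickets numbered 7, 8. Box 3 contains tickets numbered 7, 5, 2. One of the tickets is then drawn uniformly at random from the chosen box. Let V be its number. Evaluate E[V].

E[V | box 1] = (11+8+6)/3 = 25/3.
E[V | box 2] = (7+8)/2 = 15/2.
E[V | box 3] = (7+5+2)/3 = 14/3.
By the law of total expectation,
E[V] = (1/3)·(25/3) + (1/3)·(15/2) + (1/3)·(14/3) = 41/6.

41/6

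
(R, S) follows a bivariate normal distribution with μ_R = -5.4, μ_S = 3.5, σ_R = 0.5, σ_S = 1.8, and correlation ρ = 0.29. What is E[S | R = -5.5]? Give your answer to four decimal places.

For a bivariate normal, E[S | R=x] = μ_S + ρ·(σ_S/σ_R)·(x − μ_R).
E[S | R=-5.5] = 3.5 + (0.29)·(1.8/0.5)·(-5.5 − (-5.4)) = 3.5 + (1.044)·(-0.1) = 3.3956.

3.3956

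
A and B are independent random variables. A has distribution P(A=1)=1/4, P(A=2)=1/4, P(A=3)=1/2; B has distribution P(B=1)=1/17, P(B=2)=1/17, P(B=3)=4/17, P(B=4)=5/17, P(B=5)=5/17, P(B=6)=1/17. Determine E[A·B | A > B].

4

P(A > B) = 5/68.
Summing AB·P(x,y) over outcomes with A > B gives 5/17.
E[A·B | A > B] = (5/17) / (5/68) = 4.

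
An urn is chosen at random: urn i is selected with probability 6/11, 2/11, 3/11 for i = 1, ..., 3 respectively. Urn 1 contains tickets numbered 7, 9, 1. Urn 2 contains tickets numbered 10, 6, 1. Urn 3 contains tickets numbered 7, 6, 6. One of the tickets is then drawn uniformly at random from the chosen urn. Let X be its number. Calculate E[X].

193/33

E[X | urn 1] = (7+9+1)/3 = 17/3.
E[X | urn 2] = (10+6+1)/3 = 17/3.
E[X | urn 3] = (7+6+6)/3 = 19/3.
E[X] = (6/11)·(17/3) + (2/11)·(17/3) + (3/11)·(19/3) = 193/33.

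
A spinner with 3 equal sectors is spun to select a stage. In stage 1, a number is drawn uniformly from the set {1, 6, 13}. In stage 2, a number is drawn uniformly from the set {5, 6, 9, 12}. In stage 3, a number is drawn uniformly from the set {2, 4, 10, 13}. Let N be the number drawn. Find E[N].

E[N | stage 1] = (1+6+13)/3 = 20/3.
E[N | stage 2] = (5+6+9+12)/4 = 8.
E[N | stage 3] = (2+4+10+13)/4 = 29/4.
By the law of total expectation,
E[N] = (1/3)·(20/3) + (1/3)·(8) + (1/3)·(29/4) = 263/36.

263/36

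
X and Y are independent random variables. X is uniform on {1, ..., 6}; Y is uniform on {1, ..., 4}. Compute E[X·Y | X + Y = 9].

Outcomes with X + Y = 9: (5,4), (6,3), each with probability 1/24.
E[X·Y | X + Y = 9] = (20 + 18) / 2 = 19.

19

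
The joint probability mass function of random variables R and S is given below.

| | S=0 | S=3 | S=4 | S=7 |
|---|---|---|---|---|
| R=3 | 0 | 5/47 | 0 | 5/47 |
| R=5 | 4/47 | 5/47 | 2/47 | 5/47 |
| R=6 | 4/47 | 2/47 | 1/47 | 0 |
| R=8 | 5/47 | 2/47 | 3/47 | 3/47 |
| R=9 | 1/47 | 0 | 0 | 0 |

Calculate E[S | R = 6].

10/7

P(R = 6) = 7/47.
Σ S·P over the event = 0·(4/47) + 3·(2/47) + 4·(1/47) = 10/47.
E[S | R = 6] = (10/47) / (7/47) = 10/7.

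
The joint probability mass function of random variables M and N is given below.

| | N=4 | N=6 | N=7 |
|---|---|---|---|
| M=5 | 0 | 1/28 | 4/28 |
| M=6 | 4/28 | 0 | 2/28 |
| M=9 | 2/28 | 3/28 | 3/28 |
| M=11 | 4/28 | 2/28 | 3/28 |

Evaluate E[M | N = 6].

P(N = 6) = 3/14.
Σ M·P over the event = 5·(1/28) + 9·(3/28) + 11·(2/28) = 27/14.
E[M | N = 6] = (27/14) / (3/14) = 9.

9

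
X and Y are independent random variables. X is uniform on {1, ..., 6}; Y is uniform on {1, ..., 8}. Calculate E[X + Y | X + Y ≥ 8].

P(X + Y ≥ 8) = 9/16.
Summing (X+Y)·P(x,y) over outcomes with X + Y ≥ 8 gives 17/3.
E[X + Y | X + Y ≥ 8] = (17/3) / (9/16) = 272/27.

272/27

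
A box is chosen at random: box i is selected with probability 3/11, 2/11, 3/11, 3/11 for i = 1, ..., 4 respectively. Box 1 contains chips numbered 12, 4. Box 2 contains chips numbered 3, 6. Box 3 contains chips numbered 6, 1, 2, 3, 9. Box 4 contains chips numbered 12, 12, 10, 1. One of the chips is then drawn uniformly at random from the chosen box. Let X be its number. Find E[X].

E[X | box 1] = (12+4)/2 = 8.
E[X | box 2] = (3+6)/2 = 9/2.
E[X | box 3] = (6+1+2+3+9)/5 = 21/5.
E[X | box 4] = (12+12+10+1)/4 = 35/4.
E[X] = (3/11)·(8) + (2/11)·(9/2) + (3/11)·(21/5) + (3/11)·(35/4) = 1437/220.

1437/220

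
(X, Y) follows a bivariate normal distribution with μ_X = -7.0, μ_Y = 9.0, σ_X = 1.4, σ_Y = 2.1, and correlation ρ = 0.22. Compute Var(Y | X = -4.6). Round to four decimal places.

Var(Y | X=x) = (1 − ρ²)·σ_Y².
Var(Y | X=-4.6) = (2.1)²·(1 − (0.22)²) = 4.41·0.9516 = 4.1966.

4.1966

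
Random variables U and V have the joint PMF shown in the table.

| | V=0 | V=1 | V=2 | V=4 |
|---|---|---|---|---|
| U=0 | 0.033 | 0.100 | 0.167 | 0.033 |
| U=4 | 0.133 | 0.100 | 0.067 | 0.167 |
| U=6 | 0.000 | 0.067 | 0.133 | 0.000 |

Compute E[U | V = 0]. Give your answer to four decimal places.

3.2048

P(V = 0) = 0.166.
Summing U·P(U=x,V=y) over the conditioning event gives 0.532.
E[U | V = 0] = (0.532) / (0.166) = 3.2048.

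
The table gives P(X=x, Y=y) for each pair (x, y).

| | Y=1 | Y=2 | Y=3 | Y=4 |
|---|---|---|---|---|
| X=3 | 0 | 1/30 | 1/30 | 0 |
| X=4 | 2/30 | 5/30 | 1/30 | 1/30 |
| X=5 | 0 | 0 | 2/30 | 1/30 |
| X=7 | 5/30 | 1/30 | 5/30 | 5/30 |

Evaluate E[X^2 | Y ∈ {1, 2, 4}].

701/21

P(Y ∈ {1, 2, 4}) = 7/10.
Σ X^2·P over the event = 9·(1/30) + 16·(2/30) + 16·(5/30) + 16·(1/30) + 25·(1/30) + 49·(5/30) + 49·(1/30) + 49·(5/30) = 701/30.
E[X^2 | Y ∈ {1, 2, 4}] = (701/30) / (7/10) = 701/21.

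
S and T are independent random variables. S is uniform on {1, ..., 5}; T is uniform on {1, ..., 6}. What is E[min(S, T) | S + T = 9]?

P(S + T = 9) = 1/10.
Summing min(S,T)·P(x,y) over outcomes with S + T = 9 gives 11/30.
E[min(S, T) | S + T = 9] = (11/30) / (1/10) = 11/3.

11/3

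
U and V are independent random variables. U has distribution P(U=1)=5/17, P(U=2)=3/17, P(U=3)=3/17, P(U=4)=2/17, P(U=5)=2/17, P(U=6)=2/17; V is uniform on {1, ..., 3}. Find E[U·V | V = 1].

P(V = 1) = 1/3.
Summing UV·P(x,y) over outcomes with V = 1 gives 50/51.
E[U·V | V = 1] = (50/51) / (1/3) = 50/17.

50/17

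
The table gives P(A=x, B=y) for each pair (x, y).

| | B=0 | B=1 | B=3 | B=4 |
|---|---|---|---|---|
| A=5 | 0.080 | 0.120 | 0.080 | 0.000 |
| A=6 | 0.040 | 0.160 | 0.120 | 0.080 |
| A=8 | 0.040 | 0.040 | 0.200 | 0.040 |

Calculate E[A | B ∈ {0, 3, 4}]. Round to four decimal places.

6.5882

P(B ∈ {0, 3, 4}) = 0.680.
Σ A·P over the event = 5·(0.080) + 5·(0.080) + 6·(0.040) + 6·(0.120) + 6·(0.080) + 8·(0.040) + 8·(0.200) + 8·(0.040) = 4.480.
E[A | B ∈ {0, 3, 4}] = (4.480) / (0.680) = 6.5882.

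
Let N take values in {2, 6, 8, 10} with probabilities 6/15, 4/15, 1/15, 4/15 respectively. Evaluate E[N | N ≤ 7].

18/5

P(N ≤ 7) = 2/3.
Σ over the event: 2·2/5 + 6·4/15 = 12/5.
E[N | N ≤ 7] = (12/5) / (2/3) = 18/5.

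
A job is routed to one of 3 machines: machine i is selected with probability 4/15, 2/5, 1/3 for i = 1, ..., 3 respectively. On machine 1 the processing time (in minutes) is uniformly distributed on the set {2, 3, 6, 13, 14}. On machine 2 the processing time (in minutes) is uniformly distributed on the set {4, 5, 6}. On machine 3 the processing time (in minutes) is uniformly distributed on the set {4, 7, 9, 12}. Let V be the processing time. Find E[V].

E[V | machine 1] = (2+3+6+13+14)/5 = 38/5.
E[V | machine 2] = (4+5+6)/3 = 5.
E[V | machine 3] = (4+7+9+12)/4 = 8.
By the law of total expectation,
E[V] = (4/15)·(38/5) + (2/5)·(5) + (1/3)·(8) = 502/75.

502/75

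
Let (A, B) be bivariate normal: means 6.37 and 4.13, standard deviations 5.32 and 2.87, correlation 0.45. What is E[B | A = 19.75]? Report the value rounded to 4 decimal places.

The regression of B on A has slope ρ·σ_B/σ_A and passes through (μ_A, μ_B).
E[B | A=19.75] = 4.13 + (0.45)·(2.87/5.32)·(19.75 − (6.37)) = 4.13 + (0.242763)·(13.38) = 7.3782.

7.3782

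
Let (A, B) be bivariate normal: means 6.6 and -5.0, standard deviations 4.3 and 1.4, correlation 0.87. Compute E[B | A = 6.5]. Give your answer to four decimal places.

For a bivariate normal, E[B | A=x] = μ_B + ρ·(σ_B/σ_A)·(x − μ_A).
E[B | A=6.5] = -5.0 + (0.87)·(1.4/4.3)·(6.5 − (6.6)) = -5.0 + (0.28326)·(-0.1) = -5.0283.

-5.0283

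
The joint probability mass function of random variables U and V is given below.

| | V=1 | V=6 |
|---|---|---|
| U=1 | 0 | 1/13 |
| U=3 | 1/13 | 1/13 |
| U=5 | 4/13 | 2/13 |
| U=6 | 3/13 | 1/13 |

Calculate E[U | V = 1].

P(V = 1) = 8/13.
Σ U·P over the event = 3·(1/13) + 5·(4/13) + 6·(3/13) = 41/13.
E[U | V = 1] = (41/13) / (8/13) = 41/8.

41/8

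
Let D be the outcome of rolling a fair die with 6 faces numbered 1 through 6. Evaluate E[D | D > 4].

Given D > 4, D is equally likely to be any of {5, 6}.
E[D | D > 4] = (5 + 6) / 2 = 11/2.

11/2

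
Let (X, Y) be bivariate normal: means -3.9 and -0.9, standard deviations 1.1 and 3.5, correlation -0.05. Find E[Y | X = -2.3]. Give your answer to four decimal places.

-1.1545

For a bivariate normal, E[Y | X=x] = μ_Y + ρ·(σ_Y/σ_X)·(x − μ_X).
E[Y | X=-2.3] = -0.9 + (-0.05)·(3.5/1.1)·(-2.3 − (-3.9)) = -0.9 + (-0.15909)·(1.6) = -1.1545.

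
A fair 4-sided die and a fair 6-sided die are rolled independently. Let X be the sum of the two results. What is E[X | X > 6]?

P(X > 6) = 5/12.
Σ over the event: 7·1/6 + 8·1/8 + 9·1/12 + 10·1/24 = 10/3.
E[X | X > 6] = (10/3) / (5/12) = 8.

8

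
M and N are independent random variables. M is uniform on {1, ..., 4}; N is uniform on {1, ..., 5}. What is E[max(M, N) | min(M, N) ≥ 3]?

Outcomes with min(M, N) ≥ 3: (3,3), (3,4), (3,5), (4,3), (4,4), (4,5), each with probability 1/20.
E[max(M, N) | min(M, N) ≥ 3] = (3 + 4 + 5 + 4 + 4 + 5) / 6 = 25/6.

25/6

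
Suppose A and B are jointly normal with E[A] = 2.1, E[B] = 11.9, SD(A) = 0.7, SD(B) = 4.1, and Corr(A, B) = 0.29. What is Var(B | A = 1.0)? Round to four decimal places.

15.3963

The conditional variance in a bivariate normal is σ_B²(1 − ρ²), independent of x.
Var(B | A=1.0) = (4.1)²·(1 − (0.29)²) = 16.81·0.9159 = 15.3963.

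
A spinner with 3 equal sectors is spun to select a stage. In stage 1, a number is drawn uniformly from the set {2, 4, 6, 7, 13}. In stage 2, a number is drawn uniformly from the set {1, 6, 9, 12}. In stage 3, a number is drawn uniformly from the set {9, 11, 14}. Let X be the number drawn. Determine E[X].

E[X | stage 1] = (2+4+6+7+13)/5 = 32/5.
E[X | stage 2] = (1+6+9+12)/4 = 7.
E[X | stage 3] = (9+11+14)/3 = 34/3.
By the law of total expectation,
E[X] = (1/3)·(32/5) + (1/3)·(7) + (1/3)·(34/3) = 371/45.

371/45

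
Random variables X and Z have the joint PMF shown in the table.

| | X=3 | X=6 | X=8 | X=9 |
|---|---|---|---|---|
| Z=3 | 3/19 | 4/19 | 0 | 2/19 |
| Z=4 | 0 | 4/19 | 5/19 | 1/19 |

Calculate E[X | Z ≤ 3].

17/3

P(Z ≤ 3) = 9/19.
Σ X·P over the event = 3·(3/19) + 6·(4/19) + 9·(2/19) = 51/19.
E[X | Z ≤ 3] = (51/19) / (9/19) = 17/3.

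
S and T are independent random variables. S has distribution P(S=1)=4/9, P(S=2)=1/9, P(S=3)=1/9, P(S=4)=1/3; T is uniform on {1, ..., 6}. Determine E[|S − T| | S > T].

P(S > T) = 2/9.
Summing |S−T|·P(x,y) over outcomes with S > T gives 11/27.
E[|S − T| | S > T] = (11/27) / (2/9) = 11/6.

11/6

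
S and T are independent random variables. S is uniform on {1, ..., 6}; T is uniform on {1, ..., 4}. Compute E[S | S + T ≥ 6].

P(S + T ≥ 6) = 7/12.
Summing S·P(x,y) over outcomes with S + T ≥ 6 gives 8/3.
E[S | S + T ≥ 6] = (8/3) / (7/12) = 32/7.

32/7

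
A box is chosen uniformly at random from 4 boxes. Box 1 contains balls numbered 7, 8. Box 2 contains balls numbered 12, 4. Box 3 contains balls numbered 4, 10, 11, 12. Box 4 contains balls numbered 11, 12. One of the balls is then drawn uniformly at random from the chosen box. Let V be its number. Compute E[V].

145/16

E[V | box 1] = (7+8)/2 = 15/2.
E[V | box 2] = (12+4)/2 = 8.
E[V | box 3] = (4+10+11+12)/4 = 37/4.
E[V | box 4] = (11+12)/2 = 23/2.
E[V] = (1/4)·(15/2) + (1/4)·(8) + (1/4)·(37/4) + (1/4)·(23/2) = 145/16.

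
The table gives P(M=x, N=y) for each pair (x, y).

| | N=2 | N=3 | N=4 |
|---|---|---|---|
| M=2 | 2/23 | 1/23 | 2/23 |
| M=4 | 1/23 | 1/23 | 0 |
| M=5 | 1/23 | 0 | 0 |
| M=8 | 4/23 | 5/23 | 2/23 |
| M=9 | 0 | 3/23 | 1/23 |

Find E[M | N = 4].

29/5

P(N = 4) = 5/23.
Σ M·P over the event = 2·(2/23) + 8·(2/23) + 9·(1/23) = 29/23.
E[M | N = 4] = (29/23) / (5/23) = 29/5.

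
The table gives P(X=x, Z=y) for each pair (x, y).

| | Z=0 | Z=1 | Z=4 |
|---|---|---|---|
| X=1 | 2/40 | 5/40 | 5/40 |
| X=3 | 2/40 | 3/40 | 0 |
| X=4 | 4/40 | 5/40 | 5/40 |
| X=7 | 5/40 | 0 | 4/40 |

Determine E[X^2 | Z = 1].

112/13

P(Z = 1) = 13/40.
Σ X^2·P over the event = 1·(5/40) + 9·(3/40) + 16·(5/40) = 14/5.
E[X^2 | Z = 1] = (14/5) / (13/40) = 112/13.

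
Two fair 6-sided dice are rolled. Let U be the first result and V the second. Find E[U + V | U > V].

P(U > V) = 5/12.
Summing (U+V)·P(x,y) over outcomes with U > V gives 35/12.
E[U + V | U > V] = (35/12) / (5/12) = 7.

7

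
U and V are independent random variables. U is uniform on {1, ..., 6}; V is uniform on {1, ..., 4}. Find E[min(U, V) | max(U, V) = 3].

P(max(U, V) = 3) = 5/24.
Summing min(U,V)·P(x,y) over outcomes with max(U, V) = 3 gives 3/8.
E[min(U, V) | max(U, V) = 3] = (3/8) / (5/24) = 9/5.

9/5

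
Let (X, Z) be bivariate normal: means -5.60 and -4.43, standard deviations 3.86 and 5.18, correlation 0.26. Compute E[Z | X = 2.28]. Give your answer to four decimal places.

The regression of Z on X has slope ρ·σ_Z/σ_X and passes through (μ_X, μ_Z).
E[Z | X=2.28] = -4.43 + (0.26)·(5.18/3.86)·(2.28 − (-5.60)) = -4.43 + (0.34891)·(7.88) = -1.6806.

-1.6806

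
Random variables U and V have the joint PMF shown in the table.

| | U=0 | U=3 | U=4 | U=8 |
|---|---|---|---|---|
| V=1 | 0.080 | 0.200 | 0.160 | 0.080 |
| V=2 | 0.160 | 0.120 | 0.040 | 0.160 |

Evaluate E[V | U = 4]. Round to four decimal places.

1.2000

P(U = 4) = 0.200.
Σ V·P over the event = 1·(0.160) + 2·(0.040) = 0.240.
E[V | U = 4] = (0.240) / (0.200) = 1.2000.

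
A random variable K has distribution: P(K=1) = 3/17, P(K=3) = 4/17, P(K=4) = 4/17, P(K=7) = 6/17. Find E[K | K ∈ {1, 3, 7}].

57/13

P(K ∈ {1, 3, 7}) = 13/17.
Σ over the event: 1·3/17 + 3·4/17 + 7·6/17 = 57/17.
E[K | K ∈ {1, 3, 7}] = (57/17) / (13/17) = 57/13.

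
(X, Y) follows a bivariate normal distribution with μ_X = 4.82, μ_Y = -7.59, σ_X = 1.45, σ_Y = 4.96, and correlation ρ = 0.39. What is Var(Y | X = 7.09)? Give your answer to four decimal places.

Var(Y | X=x) = (1 − ρ²)·σ_Y².
Var(Y | X=7.09) = (4.96)²·(1 − (0.39)²) = 24.6016·0.8479 = 20.8597.

20.8597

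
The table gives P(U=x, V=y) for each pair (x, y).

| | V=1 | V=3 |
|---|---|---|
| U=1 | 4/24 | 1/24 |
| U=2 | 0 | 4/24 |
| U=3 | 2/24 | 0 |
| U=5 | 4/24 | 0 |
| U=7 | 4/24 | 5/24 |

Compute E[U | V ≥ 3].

P(V ≥ 3) = 5/12.
Σ U·P over the event = 1·(1/24) + 2·(4/24) + 7·(5/24) = 11/6.
E[U | V ≥ 3] = (11/6) / (5/12) = 22/5.

22/5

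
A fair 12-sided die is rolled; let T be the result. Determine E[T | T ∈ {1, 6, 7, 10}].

6

P(T ∈ {1, 6, 7, 10}) = 1/3.
Σ over the event: 1·1/12 + 6·1/12 + 7·1/12 + 10·1/12 = 2.
E[T | T ∈ {1, 6, 7, 10}] = (2) / (1/3) = 6.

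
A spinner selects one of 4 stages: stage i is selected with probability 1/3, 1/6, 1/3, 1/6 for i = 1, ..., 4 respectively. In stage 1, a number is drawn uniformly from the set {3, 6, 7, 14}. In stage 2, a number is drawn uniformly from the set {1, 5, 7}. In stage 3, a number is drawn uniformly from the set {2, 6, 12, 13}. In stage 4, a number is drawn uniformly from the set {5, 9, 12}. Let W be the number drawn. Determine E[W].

89/12

E[W | stage 1] = (3+6+7+14)/4 = 15/2.
E[W | stage 2] = (1+5+7)/3 = 13/3.
E[W | stage 3] = (2+6+12+13)/4 = 33/4.
E[W | stage 4] = (5+9+12)/3 = 26/3.
By the law of total expectation,
E[W] = (1/3)·(15/2) + (1/6)·(13/3) + (1/3)·(33/4) + (1/6)·(26/3) = 89/12.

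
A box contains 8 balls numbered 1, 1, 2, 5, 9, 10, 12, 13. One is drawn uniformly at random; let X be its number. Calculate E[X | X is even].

8

P(X is even) = 3/8.
Σ over the event: 2·1/8 + 10·1/8 + 12·1/8 = 3.
E[X | X is even] = (3) / (3/8) = 8.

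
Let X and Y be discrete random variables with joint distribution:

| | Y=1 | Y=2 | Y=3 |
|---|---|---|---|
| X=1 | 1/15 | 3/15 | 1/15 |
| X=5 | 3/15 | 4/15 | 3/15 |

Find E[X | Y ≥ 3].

4

P(Y ≥ 3) = 4/15.
Σ X·P over the event = 1·(1/15) + 5·(3/15) = 16/15.
E[X | Y ≥ 3] = (16/15) / (4/15) = 4.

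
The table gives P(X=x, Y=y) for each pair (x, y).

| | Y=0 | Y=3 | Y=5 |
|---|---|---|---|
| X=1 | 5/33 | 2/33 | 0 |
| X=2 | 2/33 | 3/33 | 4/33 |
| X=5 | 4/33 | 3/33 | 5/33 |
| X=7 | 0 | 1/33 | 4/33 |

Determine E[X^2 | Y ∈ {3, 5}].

P(Y ∈ {3, 5}) = 2/3.
Σ X^2·P over the event = 1·(2/33) + 4·(3/33) + 4·(4/33) + 25·(3/33) + 25·(5/33) + 49·(1/33) + 49·(4/33) = 475/33.
E[X^2 | Y ∈ {3, 5}] = (475/33) / (2/3) = 475/22.

475/22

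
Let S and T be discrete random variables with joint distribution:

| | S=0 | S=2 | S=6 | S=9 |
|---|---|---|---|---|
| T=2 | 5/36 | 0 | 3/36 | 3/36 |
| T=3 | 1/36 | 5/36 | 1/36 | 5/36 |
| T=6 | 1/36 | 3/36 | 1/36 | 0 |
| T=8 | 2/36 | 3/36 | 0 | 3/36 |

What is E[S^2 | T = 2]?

P(T = 2) = 11/36.
Summing S^2·P(S=x,T=y) over the conditioning event gives 39/4.
E[S^2 | T = 2] = (39/4) / (11/36) = 351/11.

351/11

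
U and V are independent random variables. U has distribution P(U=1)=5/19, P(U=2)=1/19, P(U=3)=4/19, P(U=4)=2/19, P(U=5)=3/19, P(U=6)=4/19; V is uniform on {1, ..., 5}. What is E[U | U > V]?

230/47

P(U > V) = 47/95.
Summing U·P(x,y) over outcomes with U > V gives 46/19.
E[U | U > V] = (46/19) / (47/95) = 230/47.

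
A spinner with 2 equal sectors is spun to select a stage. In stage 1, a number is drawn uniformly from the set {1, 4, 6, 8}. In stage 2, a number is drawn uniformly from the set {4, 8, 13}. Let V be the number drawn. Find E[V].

E[V | stage 1] = (1+4+6+8)/4 = 19/4.
E[V | stage 2] = (4+8+13)/3 = 25/3.
E[V] = (1/2)·(19/4) + (1/2)·(25/3) = 157/24.

157/24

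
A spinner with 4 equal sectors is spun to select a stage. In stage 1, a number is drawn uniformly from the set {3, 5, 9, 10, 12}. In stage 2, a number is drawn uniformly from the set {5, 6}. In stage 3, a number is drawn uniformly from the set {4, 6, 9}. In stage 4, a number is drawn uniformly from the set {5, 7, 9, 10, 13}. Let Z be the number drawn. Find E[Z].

853/120

E[Z | stage 1] = (3+5+9+10+12)/5 = 39/5.
E[Z | stage 2] = (5+6)/2 = 11/2.
E[Z | stage 3] = (4+6+9)/3 = 19/3.
E[Z | stage 4] = (5+7+9+10+13)/5 = 44/5.
By the law of total expectation,
E[Z] = (1/4)·(39/5) + (1/4)·(11/2) + (1/4)·(19/3) + (1/4)·(44/5) = 853/120.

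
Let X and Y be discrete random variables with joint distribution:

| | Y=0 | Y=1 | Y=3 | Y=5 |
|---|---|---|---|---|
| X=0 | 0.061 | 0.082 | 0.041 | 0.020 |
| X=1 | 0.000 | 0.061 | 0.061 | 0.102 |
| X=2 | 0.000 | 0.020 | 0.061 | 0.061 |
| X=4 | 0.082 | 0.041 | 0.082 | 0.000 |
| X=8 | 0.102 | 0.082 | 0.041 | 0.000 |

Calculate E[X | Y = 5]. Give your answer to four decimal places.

P(Y = 5) = 0.183.
Σ X·P over the event = 0·(0.020) + 1·(0.102) + 2·(0.061) = 0.224.
E[X | Y = 5] = (0.224) / (0.183) = 1.2240.

1.2240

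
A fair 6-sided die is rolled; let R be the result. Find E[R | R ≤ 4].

Given R ≤ 4, R is equally likely to be any of {1, 2, 3, 4}.
E[R | R ≤ 4] = (1 + 2 + 3 + 4) / 4 = 5/2.

5/2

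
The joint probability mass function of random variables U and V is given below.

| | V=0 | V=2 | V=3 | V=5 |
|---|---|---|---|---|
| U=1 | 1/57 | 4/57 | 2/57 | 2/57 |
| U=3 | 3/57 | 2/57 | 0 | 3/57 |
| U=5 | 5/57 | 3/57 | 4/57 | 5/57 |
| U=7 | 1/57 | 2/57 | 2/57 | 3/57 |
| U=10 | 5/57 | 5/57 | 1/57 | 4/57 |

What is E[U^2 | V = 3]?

P(V = 3) = 3/19.
Σ U^2·P over the event = 1·(2/57) + 25·(4/57) + 49·(2/57) + 100·(1/57) = 100/19.
E[U^2 | V = 3] = (100/19) / (3/19) = 100/3.

100/3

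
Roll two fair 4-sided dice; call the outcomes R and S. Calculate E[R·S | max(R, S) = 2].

8/3

Outcomes with max(R, S) = 2: (1,2), (2,1), (2,2), each with probability 1/16.
E[R·S | max(R, S) = 2] = (2 + 2 + 4) / 3 = 8/3.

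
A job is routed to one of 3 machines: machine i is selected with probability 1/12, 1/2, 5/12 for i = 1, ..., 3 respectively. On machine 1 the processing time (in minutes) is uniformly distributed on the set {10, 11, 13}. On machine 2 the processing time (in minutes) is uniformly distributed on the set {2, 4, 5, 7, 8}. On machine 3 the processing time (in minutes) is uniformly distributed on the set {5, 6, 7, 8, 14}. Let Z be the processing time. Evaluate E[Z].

E[Z | machine 1] = (10+11+13)/3 = 34/3.
E[Z | machine 2] = (2+4+5+7+8)/5 = 26/5.
E[Z | machine 3] = (5+6+7+8+14)/5 = 8.
E[Z] = (1/12)·(34/3) + (1/2)·(26/5) + (5/12)·(8) = 619/90.

619/90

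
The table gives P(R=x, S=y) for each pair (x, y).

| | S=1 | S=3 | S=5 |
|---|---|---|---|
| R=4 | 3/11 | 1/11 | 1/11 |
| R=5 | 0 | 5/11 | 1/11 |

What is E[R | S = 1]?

P(S = 1) = 3/11.
Σ R·P over the event = 4·(3/11) = 12/11.
E[R | S = 1] = (12/11) / (3/11) = 4.

4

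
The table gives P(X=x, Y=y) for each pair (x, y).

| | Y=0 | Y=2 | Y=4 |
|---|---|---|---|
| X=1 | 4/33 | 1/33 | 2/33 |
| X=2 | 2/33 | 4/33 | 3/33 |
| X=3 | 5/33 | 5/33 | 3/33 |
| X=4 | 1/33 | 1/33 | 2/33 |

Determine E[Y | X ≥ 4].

5/2

P(X ≥ 4) = 4/33.
Summing Y·P(X=x,Y=y) over the conditioning event gives 10/33.
E[Y | X ≥ 4] = (10/33) / (4/33) = 5/2.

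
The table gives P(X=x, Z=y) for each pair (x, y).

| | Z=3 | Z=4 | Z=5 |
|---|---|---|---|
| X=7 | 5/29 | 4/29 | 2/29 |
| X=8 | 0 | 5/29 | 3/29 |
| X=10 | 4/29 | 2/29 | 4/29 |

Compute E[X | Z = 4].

8

P(Z = 4) = 11/29.
Σ X·P over the event = 7·(4/29) + 8·(5/29) + 10·(2/29) = 88/29.
E[X | Z = 4] = (88/29) / (11/29) = 8.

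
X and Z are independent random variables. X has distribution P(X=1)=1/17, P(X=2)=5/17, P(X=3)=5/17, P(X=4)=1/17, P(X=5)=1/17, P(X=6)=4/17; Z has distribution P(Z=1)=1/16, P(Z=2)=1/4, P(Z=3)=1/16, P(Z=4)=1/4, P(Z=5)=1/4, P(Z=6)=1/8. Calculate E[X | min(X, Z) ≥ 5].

29/5

P(min(X, Z) ≥ 5) = 15/136.
Summing X·P(x,y) over outcomes with min(X, Z) ≥ 5 gives 87/136.
E[X | min(X, Z) ≥ 5] = (87/136) / (15/136) = 29/5.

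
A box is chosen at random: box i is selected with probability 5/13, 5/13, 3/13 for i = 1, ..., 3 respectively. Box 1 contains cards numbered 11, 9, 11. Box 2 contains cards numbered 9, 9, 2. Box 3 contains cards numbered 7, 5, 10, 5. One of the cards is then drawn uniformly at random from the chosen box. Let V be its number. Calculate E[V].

E[V | box 1] = (11+9+11)/3 = 31/3.
E[V | box 2] = (9+9+2)/3 = 20/3.
E[V | box 3] = (7+5+10+5)/4 = 27/4.
By the law of total expectation,
E[V] = (5/13)·(31/3) + (5/13)·(20/3) + (3/13)·(27/4) = 421/52.

421/52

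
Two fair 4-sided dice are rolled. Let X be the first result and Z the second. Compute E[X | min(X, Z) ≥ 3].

P(min(X, Z) ≥ 3) = 1/4.
Summing X·P(x,y) over outcomes with min(X, Z) ≥ 3 gives 7/8.
E[X | min(X, Z) ≥ 3] = (7/8) / (1/4) = 7/2.

7/2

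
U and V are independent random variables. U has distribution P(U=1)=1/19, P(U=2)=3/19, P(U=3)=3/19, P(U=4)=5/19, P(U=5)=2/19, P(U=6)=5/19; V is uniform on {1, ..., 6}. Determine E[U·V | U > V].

P(U > V) = 1/2.
Summing UV·P(x,y) over outcomes with U > V gives 37/6.
E[U·V | U > V] = (37/6) / (1/2) = 37/3.

37/3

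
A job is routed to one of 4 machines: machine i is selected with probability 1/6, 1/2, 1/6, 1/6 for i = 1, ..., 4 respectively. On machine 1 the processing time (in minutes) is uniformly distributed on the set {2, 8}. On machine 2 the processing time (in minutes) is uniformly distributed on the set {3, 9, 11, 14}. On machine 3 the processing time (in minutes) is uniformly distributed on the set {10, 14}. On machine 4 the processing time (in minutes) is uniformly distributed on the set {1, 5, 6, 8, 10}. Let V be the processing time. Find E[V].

E[V | machine 1] = (2+8)/2 = 5.
E[V | machine 2] = (3+9+11+14)/4 = 37/4.
E[V | machine 3] = (10+14)/2 = 12.
E[V | machine 4] = (1+5+6+8+10)/5 = 6.
By the law of total expectation,
E[V] = (1/6)·(5) + (1/2)·(37/4) + (1/6)·(12) + (1/6)·(6) = 203/24.

203/24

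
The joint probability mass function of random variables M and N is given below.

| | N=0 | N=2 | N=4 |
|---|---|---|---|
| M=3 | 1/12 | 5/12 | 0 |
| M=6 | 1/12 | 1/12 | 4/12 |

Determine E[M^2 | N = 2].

P(N = 2) = 1/2.
Σ M^2·P over the event = 9·(5/12) + 36·(1/12) = 27/4.
E[M^2 | N = 2] = (27/4) / (1/2) = 27/2.

27/2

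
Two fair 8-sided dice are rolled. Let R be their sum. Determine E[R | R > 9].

12

P(R > 9) = 7/16.
Σ over the event: 10·7/64 + 11·3/32 + 12·5/64 + 13·1/16 + 14·3/64 + 15·1/32 + 16·1/64 = 21/4.
E[R | R > 9] = (21/4) / (7/16) = 12.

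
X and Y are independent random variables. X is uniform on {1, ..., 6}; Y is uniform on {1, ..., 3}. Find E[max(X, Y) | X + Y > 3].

P(X + Y > 3) = 5/6.
Summing max(X,Y)·P(x,y) over outcomes with X + Y > 3 gives 31/9.
E[max(X, Y) | X + Y > 3] = (31/9) / (5/6) = 62/15.

62/15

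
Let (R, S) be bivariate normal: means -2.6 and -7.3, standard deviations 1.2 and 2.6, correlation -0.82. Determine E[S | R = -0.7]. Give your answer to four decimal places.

-10.6757

For a bivariate normal, E[S | R=x] = μ_S + ρ·(σ_S/σ_R)·(x − μ_R).
E[S | R=-0.7] = -7.3 + (-0.82)·(2.6/1.2)·(-0.7 − (-2.6)) = -7.3 + (-1.7767)·(1.9) = -10.6757.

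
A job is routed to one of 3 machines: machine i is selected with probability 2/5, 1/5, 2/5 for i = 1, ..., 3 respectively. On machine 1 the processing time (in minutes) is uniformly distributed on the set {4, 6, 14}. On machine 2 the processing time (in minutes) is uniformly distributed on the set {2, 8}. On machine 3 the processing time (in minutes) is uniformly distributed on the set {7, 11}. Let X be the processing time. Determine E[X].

E[X | machine 1] = (4+6+14)/3 = 8.
E[X | machine 2] = (2+8)/2 = 5.
E[X | machine 3] = (7+11)/2 = 9.
By the law of total expectation,
E[X] = (2/5)·(8) + (1/5)·(5) + (2/5)·(9) = 39/5.

39/5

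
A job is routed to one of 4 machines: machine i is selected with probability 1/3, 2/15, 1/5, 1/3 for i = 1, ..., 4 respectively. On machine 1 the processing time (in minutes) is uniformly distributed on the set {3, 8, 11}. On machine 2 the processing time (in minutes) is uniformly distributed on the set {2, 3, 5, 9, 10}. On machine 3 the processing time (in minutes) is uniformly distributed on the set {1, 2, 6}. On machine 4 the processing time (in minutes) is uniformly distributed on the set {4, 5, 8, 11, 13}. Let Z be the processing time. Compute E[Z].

1474/225

E[Z | machine 1] = (3+8+11)/3 = 22/3.
E[Z | machine 2] = (2+3+5+9+10)/5 = 29/5.
E[Z | machine 3] = (1+2+6)/3 = 3.
E[Z | machine 4] = (4+5+8+11+13)/5 = 41/5.
By the law of total expectation,
E[Z] = (1/3)·(22/3) + (2/15)·(29/5) + (1/5)·(3) + (1/3)·(41/5) = 1474/225.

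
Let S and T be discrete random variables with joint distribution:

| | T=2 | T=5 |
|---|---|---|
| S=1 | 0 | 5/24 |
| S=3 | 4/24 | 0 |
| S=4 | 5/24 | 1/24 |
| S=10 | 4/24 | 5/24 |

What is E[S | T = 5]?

59/11

P(T = 5) = 11/24.
Σ S·P over the event = 1·(5/24) + 4·(1/24) + 10·(5/24) = 59/24.
E[S | T = 5] = (59/24) / (11/24) = 59/11.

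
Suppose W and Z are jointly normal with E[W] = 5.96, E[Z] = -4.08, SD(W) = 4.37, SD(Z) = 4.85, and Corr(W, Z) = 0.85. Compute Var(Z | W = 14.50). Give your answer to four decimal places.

6.5275

The conditional variance in a bivariate normal is σ_Z²(1 − ρ²), independent of x.
Var(Z | W=14.50) = (4.85)²·(1 − (0.85)²) = 23.5225·0.2775 = 6.5275.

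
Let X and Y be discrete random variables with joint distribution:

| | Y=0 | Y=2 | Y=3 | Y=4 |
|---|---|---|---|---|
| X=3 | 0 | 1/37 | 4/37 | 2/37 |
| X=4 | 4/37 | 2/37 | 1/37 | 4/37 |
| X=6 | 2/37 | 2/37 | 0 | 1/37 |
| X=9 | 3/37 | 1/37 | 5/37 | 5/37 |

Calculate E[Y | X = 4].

23/11

P(X = 4) = 11/37.
Σ Y·P over the event = 0·(4/37) + 2·(2/37) + 3·(1/37) + 4·(4/37) = 23/37.
E[Y | X = 4] = (23/37) / (11/37) = 23/11.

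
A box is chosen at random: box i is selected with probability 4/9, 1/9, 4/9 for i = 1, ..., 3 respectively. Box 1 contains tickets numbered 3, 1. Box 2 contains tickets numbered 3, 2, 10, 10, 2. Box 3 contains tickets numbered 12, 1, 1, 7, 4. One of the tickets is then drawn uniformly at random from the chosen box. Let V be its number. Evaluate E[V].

167/45

E[V | box 1] = (3+1)/2 = 2.
E[V | box 2] = (3+2+10+10+2)/5 = 27/5.
E[V | box 3] = (12+1+1+7+4)/5 = 5.
E[V] = (4/9)·(2) + (1/9)·(27/5) + (4/9)·(5) = 167/45.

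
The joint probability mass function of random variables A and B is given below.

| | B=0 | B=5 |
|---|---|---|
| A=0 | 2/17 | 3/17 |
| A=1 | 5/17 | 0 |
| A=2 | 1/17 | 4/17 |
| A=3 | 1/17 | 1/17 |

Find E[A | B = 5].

11/8

P(B = 5) = 8/17.
Summing A·P(A=x,B=y) over the conditioning event gives 11/17.
E[A | B = 5] = (11/17) / (8/17) = 11/8.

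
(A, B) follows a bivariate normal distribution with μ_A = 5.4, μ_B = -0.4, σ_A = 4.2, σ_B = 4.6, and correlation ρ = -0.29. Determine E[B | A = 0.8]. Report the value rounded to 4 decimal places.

1.0610

The regression of B on A has slope ρ·σ_B/σ_A and passes through (μ_A, μ_B).
E[B | A=0.8] = -0.4 + (-0.29)·(4.6/4.2)·(0.8 − (5.4)) = -0.4 + (-0.317619)·(-4.6) = 1.0610.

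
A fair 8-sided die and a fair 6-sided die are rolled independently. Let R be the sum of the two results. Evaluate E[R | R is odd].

P(R is odd) = 1/2.
Σ over the event: 3·1/24 + 5·1/12 + 7·1/8 + 9·1/8 + 11·1/12 + 13·1/24 = 4.
E[R | R is odd] = (4) / (1/2) = 8.

8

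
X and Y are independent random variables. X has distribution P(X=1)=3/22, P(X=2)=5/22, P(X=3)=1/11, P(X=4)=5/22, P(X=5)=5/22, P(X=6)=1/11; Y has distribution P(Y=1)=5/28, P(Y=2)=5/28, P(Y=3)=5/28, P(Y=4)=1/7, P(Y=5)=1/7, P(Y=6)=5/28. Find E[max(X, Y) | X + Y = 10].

298/53

P(X + Y = 10) = 53/616.
Summing max(X,Y)·P(x,y) over outcomes with X + Y = 10 gives 149/308.
E[max(X, Y) | X + Y = 10] = (149/308) / (53/616) = 298/53.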